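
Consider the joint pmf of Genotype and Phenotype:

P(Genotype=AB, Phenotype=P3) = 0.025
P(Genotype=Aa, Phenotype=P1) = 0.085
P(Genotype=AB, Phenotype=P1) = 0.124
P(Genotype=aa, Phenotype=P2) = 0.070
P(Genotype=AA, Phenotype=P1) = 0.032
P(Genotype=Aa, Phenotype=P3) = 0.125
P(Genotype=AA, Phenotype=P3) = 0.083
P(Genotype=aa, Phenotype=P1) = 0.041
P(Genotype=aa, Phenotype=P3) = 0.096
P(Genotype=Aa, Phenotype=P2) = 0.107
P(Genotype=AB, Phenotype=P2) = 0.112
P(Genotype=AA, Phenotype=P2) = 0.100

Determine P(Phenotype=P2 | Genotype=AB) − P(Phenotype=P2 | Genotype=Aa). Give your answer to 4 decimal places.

P(Genotype=AB) = 0.124 + 0.112 + 0.025 = 0.261; P(Phenotype=P2 | Genotype=AB) = 0.112/0.261 = 0.42912.
P(Genotype=Aa) = 0.085 + 0.107 + 0.125 = 0.317; P(Phenotype=P2 | Genotype=Aa) = 0.107/0.317 = 0.33754.
Difference = 0.0916.

0.0916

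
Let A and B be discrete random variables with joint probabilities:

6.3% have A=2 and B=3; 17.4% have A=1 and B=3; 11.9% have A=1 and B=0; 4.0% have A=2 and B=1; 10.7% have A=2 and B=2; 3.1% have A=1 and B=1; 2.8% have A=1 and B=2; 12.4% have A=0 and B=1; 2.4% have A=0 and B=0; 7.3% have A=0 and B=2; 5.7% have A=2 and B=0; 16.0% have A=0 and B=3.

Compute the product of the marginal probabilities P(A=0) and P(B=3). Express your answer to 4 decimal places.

P(A=0) = 0.024 + 0.124 + 0.073 + 0.160 = 0.381.
P(B=3) = 0.160 + 0.174 + 0.063 = 0.397.
Product: 0.381 × 0.397 = 0.1513.

0.1513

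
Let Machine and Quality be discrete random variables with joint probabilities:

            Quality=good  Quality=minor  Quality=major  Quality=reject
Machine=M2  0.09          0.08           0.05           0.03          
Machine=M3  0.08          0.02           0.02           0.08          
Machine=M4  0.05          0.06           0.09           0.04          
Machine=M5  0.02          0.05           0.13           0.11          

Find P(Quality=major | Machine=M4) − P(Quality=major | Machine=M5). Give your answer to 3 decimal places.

-0.044

P(Machine=M4) = 0.05 + 0.06 + 0.09 + 0.04 = 0.24; P(Quality=major | Machine=M4) = 0.09/0.24 = 0.3750.
P(Machine=M5) = 0.02 + 0.05 + 0.13 + 0.11 = 0.31; P(Quality=major | Machine=M5) = 0.13/0.31 = 0.4194.
Difference = -0.044.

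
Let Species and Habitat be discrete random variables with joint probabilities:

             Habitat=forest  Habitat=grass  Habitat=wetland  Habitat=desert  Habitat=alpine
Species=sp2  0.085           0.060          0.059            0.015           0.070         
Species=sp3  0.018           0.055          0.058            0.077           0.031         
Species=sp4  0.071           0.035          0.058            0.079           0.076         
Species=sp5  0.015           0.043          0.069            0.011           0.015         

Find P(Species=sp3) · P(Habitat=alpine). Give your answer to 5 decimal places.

P(Species=sp3) = 0.018 + 0.055 + 0.058 + 0.077 + 0.031 = 0.239.
P(Habitat=alpine) = 0.070 + 0.031 + 0.076 + 0.015 = 0.192.
Product: 0.239 × 0.192 = 0.04589.

0.04589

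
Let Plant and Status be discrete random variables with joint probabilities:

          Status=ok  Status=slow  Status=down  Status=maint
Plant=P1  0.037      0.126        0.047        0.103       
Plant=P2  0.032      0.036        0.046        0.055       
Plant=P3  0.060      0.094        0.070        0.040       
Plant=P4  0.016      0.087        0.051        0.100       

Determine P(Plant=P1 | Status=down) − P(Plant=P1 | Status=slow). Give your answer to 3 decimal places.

P(Status=down) = 0.047 + 0.046 + 0.070 + 0.051 = 0.214; P(Plant=P1 | Status=down) = 0.047/0.214 = 0.2196.
P(Status=slow) = 0.126 + 0.036 + 0.094 + 0.087 = 0.343; P(Plant=P1 | Status=slow) = 0.126/0.343 = 0.3673.
Difference = -0.148.

-0.148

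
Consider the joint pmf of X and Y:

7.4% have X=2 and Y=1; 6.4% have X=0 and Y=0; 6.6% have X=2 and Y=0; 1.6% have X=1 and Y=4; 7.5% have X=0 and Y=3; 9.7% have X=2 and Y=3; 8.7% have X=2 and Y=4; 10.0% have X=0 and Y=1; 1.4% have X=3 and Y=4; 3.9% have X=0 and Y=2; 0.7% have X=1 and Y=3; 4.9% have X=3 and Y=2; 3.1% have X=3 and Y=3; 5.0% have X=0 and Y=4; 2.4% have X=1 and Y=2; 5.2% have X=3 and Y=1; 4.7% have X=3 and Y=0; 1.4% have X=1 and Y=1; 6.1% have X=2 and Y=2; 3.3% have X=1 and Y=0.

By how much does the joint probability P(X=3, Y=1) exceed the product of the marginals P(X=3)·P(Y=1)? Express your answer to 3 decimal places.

0.006

P(X=3) = 0.047 + 0.052 + 0.049 + 0.031 + 0.014 = 0.193.
P(Y=1) = 0.100 + 0.014 + 0.074 + 0.052 = 0.240.
P(X=3, Y=1) − P(X=3)P(Y=1) = 0.052 − 0.193×0.240 = 0.006.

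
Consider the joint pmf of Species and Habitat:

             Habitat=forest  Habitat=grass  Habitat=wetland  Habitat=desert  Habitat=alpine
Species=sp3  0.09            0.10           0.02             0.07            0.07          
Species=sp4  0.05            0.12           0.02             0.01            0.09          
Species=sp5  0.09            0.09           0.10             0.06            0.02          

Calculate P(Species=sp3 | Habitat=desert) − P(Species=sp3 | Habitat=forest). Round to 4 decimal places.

P(Habitat=desert) = 0.07 + 0.01 + 0.06 = 0.14; P(Species=sp3 | Habitat=desert) = 0.07/0.14 = 0.50000.
P(Habitat=forest) = 0.09 + 0.05 + 0.09 = 0.23; P(Species=sp3 | Habitat=forest) = 0.09/0.23 = 0.39130.
Difference = 0.1087.

0.1087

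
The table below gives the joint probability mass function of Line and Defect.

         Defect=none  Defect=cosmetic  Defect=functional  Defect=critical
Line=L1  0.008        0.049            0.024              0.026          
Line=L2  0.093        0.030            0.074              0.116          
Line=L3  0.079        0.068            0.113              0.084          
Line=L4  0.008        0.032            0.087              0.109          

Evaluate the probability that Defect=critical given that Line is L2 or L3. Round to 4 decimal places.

0.3044

P(Line=L2) = 0.093 + 0.030 + 0.074 + 0.116 = 0.313.
P(Line=L3) = 0.079 + 0.068 + 0.113 + 0.084 = 0.344.
P(Line ∈ {L2, L3}) = 0.313 + 0.344 = 0.657; P(Defect=critical, Line ∈ {L2, L3}) = 0.116 + 0.084 = 0.200.
P(Defect=critical | Line ∈ {L2, L3}) = 0.200/0.657 = 0.3044.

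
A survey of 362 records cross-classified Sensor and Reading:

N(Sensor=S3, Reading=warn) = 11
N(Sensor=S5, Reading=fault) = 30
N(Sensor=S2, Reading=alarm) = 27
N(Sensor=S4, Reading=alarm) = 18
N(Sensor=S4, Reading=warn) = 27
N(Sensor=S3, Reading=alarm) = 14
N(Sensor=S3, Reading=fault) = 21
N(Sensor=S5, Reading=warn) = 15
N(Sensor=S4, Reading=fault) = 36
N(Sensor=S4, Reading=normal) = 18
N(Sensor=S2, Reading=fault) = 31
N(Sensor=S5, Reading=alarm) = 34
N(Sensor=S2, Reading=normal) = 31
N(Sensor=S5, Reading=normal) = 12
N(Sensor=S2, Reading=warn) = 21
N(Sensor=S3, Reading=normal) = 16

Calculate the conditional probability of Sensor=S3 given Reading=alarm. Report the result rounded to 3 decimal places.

Total with Reading=alarm: 27 + 14 + 18 + 34 = 93.
P(Sensor=S3 | Reading=alarm) = 14/93 = 0.151.

0.151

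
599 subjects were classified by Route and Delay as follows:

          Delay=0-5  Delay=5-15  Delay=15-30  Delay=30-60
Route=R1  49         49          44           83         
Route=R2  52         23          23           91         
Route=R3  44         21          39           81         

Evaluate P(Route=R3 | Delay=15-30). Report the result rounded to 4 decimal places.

0.3679

Total with Delay=15-30: 44 + 23 + 39 = 106.
P(Route=R3 | Delay=15-30) = 39/106 = 0.3679.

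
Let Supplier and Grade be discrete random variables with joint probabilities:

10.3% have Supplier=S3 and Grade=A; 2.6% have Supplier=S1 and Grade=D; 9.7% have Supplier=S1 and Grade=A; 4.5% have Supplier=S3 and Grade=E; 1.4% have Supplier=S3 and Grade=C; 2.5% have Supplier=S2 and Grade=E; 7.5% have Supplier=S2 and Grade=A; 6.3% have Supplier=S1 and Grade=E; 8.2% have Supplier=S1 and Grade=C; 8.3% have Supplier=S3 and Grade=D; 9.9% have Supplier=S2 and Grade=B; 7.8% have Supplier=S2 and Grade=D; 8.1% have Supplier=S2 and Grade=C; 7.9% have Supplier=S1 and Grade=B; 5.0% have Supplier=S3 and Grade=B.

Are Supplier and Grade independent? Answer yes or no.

P(Supplier=S1) = 0.347 and P(Grade=D) = 0.187, so their product is 0.06489, but P(Supplier=S1, Grade=D) = 0.026. Since these differ, Supplier and Grade are not independent.

no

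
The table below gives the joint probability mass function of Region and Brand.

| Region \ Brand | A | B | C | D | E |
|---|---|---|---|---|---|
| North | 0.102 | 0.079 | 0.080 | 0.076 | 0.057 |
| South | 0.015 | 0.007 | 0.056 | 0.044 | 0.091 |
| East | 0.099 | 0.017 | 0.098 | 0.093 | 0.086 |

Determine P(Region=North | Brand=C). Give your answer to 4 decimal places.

P(Brand=C) = 0.080 + 0.056 + 0.098 = 0.234.
P(Region=North | Brand=C) = 0.080/0.234 = 0.3419.

0.3419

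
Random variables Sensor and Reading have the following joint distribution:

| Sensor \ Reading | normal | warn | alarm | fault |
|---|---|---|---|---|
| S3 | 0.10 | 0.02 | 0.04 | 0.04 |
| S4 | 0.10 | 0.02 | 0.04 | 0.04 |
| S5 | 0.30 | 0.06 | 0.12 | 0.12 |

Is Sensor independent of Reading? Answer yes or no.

yes

Every cell satisfies P(Sensor,Reading) = P(Sensor)·P(Reading). For instance P(Sensor=S3) = 0.20, P(Reading=fault) = 0.20, and 0.20×0.20 = 0.04 matches the joint entry. So Sensor and Reading are independent.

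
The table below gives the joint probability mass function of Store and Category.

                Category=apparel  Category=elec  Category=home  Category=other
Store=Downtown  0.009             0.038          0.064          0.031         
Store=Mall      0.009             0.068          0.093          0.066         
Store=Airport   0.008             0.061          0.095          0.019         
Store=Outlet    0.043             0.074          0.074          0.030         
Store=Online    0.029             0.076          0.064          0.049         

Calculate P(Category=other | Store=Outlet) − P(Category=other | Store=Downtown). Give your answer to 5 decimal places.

P(Store=Outlet) = 0.043 + 0.074 + 0.074 + 0.030 = 0.221; P(Category=other | Store=Outlet) = 0.030/0.221 = 0.135747.
P(Store=Downtown) = 0.009 + 0.038 + 0.064 + 0.031 = 0.142; P(Category=other | Store=Downtown) = 0.031/0.142 = 0.218310.
Difference = -0.08256.

-0.08256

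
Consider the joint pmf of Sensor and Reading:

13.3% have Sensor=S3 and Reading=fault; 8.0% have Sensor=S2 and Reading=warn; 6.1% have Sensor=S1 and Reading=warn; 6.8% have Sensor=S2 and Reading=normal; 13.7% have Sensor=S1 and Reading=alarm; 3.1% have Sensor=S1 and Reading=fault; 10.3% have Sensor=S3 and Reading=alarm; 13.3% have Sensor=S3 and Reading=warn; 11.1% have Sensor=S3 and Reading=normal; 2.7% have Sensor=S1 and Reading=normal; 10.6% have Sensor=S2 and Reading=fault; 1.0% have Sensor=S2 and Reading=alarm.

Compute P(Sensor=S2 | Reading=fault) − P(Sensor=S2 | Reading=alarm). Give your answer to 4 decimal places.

0.3526

P(Reading=fault) = 0.031 + 0.106 + 0.133 = 0.270; P(Sensor=S2 | Reading=fault) = 0.106/0.270 = 0.39259.
P(Reading=alarm) = 0.137 + 0.010 + 0.103 = 0.250; P(Sensor=S2 | Reading=alarm) = 0.010/0.250 = 0.04000.
Difference = 0.3526.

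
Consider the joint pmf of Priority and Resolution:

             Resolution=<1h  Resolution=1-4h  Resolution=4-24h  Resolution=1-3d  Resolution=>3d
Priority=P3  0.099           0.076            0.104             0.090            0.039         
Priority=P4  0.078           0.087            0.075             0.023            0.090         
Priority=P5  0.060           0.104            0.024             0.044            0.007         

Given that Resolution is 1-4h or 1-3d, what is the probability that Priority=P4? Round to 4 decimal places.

P(Resolution=1-4h) = 0.076 + 0.087 + 0.104 = 0.267.
P(Resolution=1-3d) = 0.090 + 0.023 + 0.044 = 0.157.
P(Resolution ∈ {1-4h, 1-3d}) = 0.267 + 0.157 = 0.424; P(Priority=P4, Resolution ∈ {1-4h, 1-3d}) = 0.087 + 0.023 = 0.110.
P(Priority=P4 | Resolution ∈ {1-4h, 1-3d}) = 0.110/0.424 = 0.2594.

0.2594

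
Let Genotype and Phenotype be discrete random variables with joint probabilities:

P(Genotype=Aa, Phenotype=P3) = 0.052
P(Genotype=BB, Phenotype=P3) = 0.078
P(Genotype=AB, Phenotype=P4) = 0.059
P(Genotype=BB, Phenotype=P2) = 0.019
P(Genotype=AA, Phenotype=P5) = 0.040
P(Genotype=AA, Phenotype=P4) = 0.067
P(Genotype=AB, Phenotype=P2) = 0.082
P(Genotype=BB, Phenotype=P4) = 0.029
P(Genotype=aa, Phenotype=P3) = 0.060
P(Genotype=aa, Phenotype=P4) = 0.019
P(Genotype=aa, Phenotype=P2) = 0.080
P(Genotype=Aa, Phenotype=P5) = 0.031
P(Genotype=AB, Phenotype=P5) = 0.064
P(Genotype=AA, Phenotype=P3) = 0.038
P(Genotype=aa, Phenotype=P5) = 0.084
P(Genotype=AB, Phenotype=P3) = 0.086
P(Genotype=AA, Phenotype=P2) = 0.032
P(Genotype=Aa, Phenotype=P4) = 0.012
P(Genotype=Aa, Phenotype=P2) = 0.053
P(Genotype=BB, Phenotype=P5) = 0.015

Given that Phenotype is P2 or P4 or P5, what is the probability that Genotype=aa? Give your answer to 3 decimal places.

0.267

P(Phenotype=P2) = 0.032 + 0.053 + 0.080 + 0.082 + 0.019 = 0.266.
P(Phenotype=P4) = 0.067 + 0.012 + 0.019 + 0.059 + 0.029 = 0.186.
P(Phenotype=P5) = 0.040 + 0.031 + 0.084 + 0.064 + 0.015 = 0.234.
P(Phenotype ∈ {P2, P4, P5}) = 0.266 + 0.186 + 0.234 = 0.686; P(Genotype=aa, Phenotype ∈ {P2, P4, P5}) = 0.080 + 0.019 + 0.084 = 0.183.
P(Genotype=aa | Phenotype ∈ {P2, P4, P5}) = 0.183/0.686 = 0.267.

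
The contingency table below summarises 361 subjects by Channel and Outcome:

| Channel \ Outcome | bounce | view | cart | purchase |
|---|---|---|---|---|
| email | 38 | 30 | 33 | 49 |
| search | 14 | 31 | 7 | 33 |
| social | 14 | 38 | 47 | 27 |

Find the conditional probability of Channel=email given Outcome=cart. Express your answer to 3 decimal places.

0.379

Total with Outcome=cart: 33 + 7 + 47 = 87.
P(Channel=email | Outcome=cart) = 33/87 = 0.379.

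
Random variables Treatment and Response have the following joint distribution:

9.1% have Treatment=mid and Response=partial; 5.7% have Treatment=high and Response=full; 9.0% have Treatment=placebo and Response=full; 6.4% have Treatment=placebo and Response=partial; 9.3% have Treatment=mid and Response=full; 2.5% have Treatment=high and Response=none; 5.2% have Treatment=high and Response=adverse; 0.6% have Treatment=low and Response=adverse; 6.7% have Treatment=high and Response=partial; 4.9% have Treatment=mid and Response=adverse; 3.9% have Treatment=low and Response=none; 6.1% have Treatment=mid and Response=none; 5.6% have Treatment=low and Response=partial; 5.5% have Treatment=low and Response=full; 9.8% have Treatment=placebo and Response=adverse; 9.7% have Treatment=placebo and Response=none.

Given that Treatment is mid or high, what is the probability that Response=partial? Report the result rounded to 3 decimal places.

P(Treatment=mid) = 0.061 + 0.091 + 0.093 + 0.049 = 0.294.
P(Treatment=high) = 0.025 + 0.067 + 0.057 + 0.052 = 0.201.
P(Treatment ∈ {mid, high}) = 0.294 + 0.201 = 0.495; P(Response=partial, Treatment ∈ {mid, high}) = 0.091 + 0.067 = 0.158.
P(Response=partial | Treatment ∈ {mid, high}) = 0.158/0.495 = 0.319.

0.319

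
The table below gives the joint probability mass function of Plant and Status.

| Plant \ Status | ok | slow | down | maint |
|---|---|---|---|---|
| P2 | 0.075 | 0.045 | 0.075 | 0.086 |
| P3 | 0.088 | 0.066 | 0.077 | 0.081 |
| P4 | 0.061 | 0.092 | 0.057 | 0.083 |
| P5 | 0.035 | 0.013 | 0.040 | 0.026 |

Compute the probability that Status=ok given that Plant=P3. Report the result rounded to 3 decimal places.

P(Plant=P3) = 0.088 + 0.066 + 0.077 + 0.081 = 0.312.
P(Status=ok | Plant=P3) = 0.088/0.312 = 0.282.

0.282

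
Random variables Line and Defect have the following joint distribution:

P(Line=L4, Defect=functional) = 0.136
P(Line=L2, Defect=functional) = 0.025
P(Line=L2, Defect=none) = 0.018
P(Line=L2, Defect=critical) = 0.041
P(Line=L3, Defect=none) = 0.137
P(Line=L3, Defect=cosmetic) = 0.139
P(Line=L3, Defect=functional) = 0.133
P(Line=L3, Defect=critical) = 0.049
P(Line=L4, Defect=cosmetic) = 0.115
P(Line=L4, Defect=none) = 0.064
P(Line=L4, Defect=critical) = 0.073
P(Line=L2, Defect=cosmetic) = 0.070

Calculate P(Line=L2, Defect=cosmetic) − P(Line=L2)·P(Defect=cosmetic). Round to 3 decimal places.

P(Line=L2) = 0.018 + 0.070 + 0.025 + 0.041 = 0.154.
P(Defect=cosmetic) = 0.070 + 0.139 + 0.115 = 0.324.
P(Line=L2, Defect=cosmetic) − P(Line=L2)P(Defect=cosmetic) = 0.070 − 0.154×0.324 = 0.020.

0.020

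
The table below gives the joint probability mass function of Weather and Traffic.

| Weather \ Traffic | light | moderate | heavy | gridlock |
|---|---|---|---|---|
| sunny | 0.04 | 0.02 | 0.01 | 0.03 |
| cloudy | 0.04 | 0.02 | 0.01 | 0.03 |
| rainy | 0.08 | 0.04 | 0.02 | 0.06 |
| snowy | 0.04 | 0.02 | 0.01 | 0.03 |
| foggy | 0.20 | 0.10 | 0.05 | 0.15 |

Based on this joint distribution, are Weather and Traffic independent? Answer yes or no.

Every cell satisfies P(Weather,Traffic) = P(Weather)·P(Traffic). For instance P(Weather=snowy) = 0.10, P(Traffic=gridlock) = 0.30, and 0.10×0.30 = 0.03 matches the joint entry. So Weather and Traffic are independent.

yes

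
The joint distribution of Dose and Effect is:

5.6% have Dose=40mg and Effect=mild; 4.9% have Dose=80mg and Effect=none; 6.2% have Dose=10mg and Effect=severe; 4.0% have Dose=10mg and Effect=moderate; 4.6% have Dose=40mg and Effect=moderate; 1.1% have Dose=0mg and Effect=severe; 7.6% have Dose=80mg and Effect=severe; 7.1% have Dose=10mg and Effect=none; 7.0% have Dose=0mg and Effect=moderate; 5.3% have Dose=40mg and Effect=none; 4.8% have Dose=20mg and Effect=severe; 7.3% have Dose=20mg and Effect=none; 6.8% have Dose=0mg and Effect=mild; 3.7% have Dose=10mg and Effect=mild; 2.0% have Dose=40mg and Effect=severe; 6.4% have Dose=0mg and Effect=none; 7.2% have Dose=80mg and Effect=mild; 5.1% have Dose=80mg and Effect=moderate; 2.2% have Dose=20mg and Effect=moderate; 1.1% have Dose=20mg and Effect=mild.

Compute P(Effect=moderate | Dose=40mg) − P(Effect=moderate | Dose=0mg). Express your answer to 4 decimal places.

-0.0658

P(Dose=40mg) = 0.053 + 0.056 + 0.046 + 0.020 = 0.175; P(Effect=moderate | Dose=40mg) = 0.046/0.175 = 0.26286.
P(Dose=0mg) = 0.064 + 0.068 + 0.070 + 0.011 = 0.213; P(Effect=moderate | Dose=0mg) = 0.070/0.213 = 0.32864.
Difference = -0.0658.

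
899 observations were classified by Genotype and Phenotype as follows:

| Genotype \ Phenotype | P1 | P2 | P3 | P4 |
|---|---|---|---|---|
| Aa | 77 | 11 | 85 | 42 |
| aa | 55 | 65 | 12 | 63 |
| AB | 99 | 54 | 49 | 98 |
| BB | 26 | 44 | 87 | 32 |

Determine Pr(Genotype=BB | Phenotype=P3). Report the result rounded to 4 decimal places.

0.3734

Total with Phenotype=P3: 85 + 12 + 49 + 87 = 233.
P(Genotype=BB | Phenotype=P3) = 87/233 = 0.3734.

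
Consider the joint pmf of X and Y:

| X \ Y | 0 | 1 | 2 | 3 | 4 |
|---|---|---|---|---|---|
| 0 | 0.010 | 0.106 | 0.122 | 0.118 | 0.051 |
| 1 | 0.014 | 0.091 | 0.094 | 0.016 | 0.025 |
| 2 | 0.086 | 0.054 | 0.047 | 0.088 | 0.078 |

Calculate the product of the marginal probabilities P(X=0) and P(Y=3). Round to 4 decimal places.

0.0904

P(X=0) = 0.010 + 0.106 + 0.122 + 0.118 + 0.051 = 0.407.
P(Y=3) = 0.118 + 0.016 + 0.088 = 0.222.
Product: 0.407 × 0.222 = 0.0904.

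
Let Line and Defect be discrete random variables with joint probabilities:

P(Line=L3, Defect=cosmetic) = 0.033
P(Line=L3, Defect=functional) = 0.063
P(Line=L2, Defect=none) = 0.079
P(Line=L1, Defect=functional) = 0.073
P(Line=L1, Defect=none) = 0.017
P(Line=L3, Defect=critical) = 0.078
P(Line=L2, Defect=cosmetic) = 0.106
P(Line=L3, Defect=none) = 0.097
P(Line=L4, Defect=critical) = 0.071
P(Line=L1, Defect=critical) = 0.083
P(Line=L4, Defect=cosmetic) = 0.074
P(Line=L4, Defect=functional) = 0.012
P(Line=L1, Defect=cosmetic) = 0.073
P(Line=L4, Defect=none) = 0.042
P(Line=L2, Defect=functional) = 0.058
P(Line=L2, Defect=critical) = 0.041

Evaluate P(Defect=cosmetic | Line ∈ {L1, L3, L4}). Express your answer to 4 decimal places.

P(Line=L1) = 0.017 + 0.073 + 0.073 + 0.083 = 0.246.
P(Line=L3) = 0.097 + 0.033 + 0.063 + 0.078 = 0.271.
P(Line=L4) = 0.042 + 0.074 + 0.012 + 0.071 = 0.199.
P(Line ∈ {L1, L3, L4}) = 0.246 + 0.271 + 0.199 = 0.716; P(Defect=cosmetic, Line ∈ {L1, L3, L4}) = 0.073 + 0.033 + 0.074 = 0.180.
P(Defect=cosmetic | Line ∈ {L1, L3, L4}) = 0.180/0.716 = 0.2514.

0.2514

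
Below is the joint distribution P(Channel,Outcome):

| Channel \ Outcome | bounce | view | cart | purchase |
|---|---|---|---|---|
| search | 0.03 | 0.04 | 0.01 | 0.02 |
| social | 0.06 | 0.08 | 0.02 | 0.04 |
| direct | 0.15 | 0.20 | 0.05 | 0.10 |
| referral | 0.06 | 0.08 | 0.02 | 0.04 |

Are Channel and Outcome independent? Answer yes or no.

yes

Every cell satisfies P(Channel,Outcome) = P(Channel)·P(Outcome). For instance P(Channel=social) = 0.20, P(Outcome=cart) = 0.10, and 0.20×0.10 = 0.02 matches the joint entry. So Channel and Outcome are independent.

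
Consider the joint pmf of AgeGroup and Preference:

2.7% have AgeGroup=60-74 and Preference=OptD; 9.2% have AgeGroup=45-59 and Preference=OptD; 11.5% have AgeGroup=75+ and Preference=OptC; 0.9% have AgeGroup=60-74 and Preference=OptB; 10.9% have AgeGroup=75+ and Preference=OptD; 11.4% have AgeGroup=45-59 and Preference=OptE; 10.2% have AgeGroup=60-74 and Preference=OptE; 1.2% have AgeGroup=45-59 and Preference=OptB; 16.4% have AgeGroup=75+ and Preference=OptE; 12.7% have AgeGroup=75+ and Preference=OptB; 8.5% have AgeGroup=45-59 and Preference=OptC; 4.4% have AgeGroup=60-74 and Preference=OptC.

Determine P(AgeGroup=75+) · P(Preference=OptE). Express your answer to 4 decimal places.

P(AgeGroup=75+) = 0.127 + 0.115 + 0.109 + 0.164 = 0.515.
P(Preference=OptE) = 0.114 + 0.102 + 0.164 = 0.380.
Product: 0.515 × 0.380 = 0.1957.

0.1957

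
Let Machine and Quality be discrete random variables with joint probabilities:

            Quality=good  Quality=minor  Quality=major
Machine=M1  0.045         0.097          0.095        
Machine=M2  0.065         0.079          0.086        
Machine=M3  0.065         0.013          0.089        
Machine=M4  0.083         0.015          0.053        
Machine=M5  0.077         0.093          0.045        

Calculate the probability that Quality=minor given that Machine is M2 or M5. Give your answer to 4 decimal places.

0.3865

P(Machine=M2) = 0.065 + 0.079 + 0.086 = 0.230.
P(Machine=M5) = 0.077 + 0.093 + 0.045 = 0.215.
P(Machine ∈ {M2, M5}) = 0.230 + 0.215 = 0.445; P(Quality=minor, Machine ∈ {M2, M5}) = 0.079 + 0.093 = 0.172.
P(Quality=minor | Machine ∈ {M2, M5}) = 0.172/0.445 = 0.3865.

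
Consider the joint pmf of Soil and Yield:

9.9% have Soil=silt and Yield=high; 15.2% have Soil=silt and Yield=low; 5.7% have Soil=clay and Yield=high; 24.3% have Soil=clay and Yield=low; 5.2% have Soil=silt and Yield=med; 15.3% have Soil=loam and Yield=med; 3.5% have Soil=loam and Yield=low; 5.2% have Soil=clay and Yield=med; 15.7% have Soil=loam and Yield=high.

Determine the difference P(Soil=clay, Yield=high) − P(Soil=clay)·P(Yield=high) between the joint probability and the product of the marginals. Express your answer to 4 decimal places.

-0.0532

P(Soil=clay) = 0.243 + 0.052 + 0.057 = 0.352.
P(Yield=high) = 0.157 + 0.057 + 0.099 = 0.313.
P(Soil=clay, Yield=high) − P(Soil=clay)P(Yield=high) = 0.057 − 0.352×0.313 = -0.0532.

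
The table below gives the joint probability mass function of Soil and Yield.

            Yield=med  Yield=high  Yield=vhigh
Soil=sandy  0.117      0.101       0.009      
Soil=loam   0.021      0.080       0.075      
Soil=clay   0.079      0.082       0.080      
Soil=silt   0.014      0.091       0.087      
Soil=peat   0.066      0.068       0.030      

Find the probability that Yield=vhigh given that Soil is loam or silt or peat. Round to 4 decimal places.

P(Soil=loam) = 0.021 + 0.080 + 0.075 = 0.176.
P(Soil=silt) = 0.014 + 0.091 + 0.087 = 0.192.
P(Soil=peat) = 0.066 + 0.068 + 0.030 = 0.164.
P(Soil ∈ {loam, silt, peat}) = 0.176 + 0.192 + 0.164 = 0.532; P(Yield=vhigh, Soil ∈ {loam, silt, peat}) = 0.075 + 0.087 + 0.030 = 0.192.
P(Yield=vhigh | Soil ∈ {loam, silt, peat}) = 0.192/0.532 = 0.3609.

0.3609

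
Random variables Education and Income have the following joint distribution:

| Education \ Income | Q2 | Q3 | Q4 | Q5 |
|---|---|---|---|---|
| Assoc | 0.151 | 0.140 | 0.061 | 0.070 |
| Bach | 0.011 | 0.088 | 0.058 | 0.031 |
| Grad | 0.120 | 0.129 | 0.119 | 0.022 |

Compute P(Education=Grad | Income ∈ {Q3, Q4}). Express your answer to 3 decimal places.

0.417

P(Income=Q3) = 0.140 + 0.088 + 0.129 = 0.357.
P(Income=Q4) = 0.061 + 0.058 + 0.119 = 0.238.
P(Income ∈ {Q3, Q4}) = 0.357 + 0.238 = 0.595; P(Education=Grad, Income ∈ {Q3, Q4}) = 0.129 + 0.119 = 0.248.
P(Education=Grad | Income ∈ {Q3, Q4}) = 0.248/0.595 = 0.417.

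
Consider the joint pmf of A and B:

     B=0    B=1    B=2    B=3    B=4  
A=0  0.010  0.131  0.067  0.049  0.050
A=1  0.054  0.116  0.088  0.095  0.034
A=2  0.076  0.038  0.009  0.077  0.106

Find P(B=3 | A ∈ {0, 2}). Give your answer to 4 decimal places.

P(A=0) = 0.010 + 0.131 + 0.067 + 0.049 + 0.050 = 0.307.
P(A=2) = 0.076 + 0.038 + 0.009 + 0.077 + 0.106 = 0.306.
P(A ∈ {0, 2}) = 0.307 + 0.306 = 0.613; P(B=3, A ∈ {0, 2}) = 0.049 + 0.077 = 0.126.
P(B=3 | A ∈ {0, 2}) = 0.126/0.613 = 0.2055.

0.2055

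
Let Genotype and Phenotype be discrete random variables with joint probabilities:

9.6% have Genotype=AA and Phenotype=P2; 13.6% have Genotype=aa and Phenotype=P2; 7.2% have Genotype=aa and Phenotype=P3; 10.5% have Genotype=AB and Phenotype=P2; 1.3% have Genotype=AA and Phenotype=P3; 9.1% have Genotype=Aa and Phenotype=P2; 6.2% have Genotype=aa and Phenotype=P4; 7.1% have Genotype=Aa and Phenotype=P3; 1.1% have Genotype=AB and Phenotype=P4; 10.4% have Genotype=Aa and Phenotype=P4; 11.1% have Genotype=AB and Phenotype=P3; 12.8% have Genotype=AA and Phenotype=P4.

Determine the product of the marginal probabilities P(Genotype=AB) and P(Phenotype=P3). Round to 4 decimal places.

0.0606

P(Genotype=AB) = 0.105 + 0.111 + 0.011 = 0.227.
P(Phenotype=P3) = 0.013 + 0.071 + 0.072 + 0.111 = 0.267.
Product: 0.227 × 0.267 = 0.0606.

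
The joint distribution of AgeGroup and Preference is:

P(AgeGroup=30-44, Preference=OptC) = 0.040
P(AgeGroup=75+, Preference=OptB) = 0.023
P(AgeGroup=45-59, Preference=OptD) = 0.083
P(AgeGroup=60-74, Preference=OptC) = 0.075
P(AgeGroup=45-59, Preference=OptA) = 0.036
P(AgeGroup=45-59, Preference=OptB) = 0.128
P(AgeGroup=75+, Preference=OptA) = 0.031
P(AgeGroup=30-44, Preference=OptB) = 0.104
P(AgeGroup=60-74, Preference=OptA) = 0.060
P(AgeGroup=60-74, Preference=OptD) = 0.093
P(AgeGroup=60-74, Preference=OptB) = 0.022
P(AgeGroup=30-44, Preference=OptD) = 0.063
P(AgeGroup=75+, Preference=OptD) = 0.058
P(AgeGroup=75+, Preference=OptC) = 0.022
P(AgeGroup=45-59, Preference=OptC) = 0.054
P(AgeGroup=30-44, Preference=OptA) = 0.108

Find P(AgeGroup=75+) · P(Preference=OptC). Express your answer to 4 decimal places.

0.0256

P(AgeGroup=75+) = 0.031 + 0.023 + 0.022 + 0.058 = 0.134.
P(Preference=OptC) = 0.040 + 0.054 + 0.075 + 0.022 = 0.191.
Product: 0.134 × 0.191 = 0.0256.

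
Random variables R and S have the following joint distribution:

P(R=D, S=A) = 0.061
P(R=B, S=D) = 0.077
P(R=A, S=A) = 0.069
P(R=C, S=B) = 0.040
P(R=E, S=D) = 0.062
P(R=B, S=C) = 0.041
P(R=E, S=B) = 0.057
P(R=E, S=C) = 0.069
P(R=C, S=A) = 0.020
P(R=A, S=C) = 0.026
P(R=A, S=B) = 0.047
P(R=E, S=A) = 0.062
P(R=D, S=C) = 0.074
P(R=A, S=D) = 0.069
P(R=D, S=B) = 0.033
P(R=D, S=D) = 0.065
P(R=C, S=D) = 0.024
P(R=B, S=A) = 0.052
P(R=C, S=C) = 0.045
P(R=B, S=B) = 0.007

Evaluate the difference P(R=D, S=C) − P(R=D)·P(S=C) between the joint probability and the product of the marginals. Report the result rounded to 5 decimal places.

P(R=D) = 0.061 + 0.033 + 0.074 + 0.065 = 0.233.
P(S=C) = 0.026 + 0.041 + 0.045 + 0.074 + 0.069 = 0.255.
P(R=D, S=C) − P(R=D)P(S=C) = 0.074 − 0.233×0.255 = 0.01459.

0.01459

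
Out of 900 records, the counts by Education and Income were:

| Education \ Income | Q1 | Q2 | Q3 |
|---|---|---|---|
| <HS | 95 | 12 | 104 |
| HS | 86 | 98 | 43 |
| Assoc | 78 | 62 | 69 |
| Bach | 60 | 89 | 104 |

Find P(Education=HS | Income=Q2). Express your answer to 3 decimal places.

0.375

Total with Income=Q2: 12 + 98 + 62 + 89 = 261.
P(Education=HS | Income=Q2) = 98/261 = 0.375.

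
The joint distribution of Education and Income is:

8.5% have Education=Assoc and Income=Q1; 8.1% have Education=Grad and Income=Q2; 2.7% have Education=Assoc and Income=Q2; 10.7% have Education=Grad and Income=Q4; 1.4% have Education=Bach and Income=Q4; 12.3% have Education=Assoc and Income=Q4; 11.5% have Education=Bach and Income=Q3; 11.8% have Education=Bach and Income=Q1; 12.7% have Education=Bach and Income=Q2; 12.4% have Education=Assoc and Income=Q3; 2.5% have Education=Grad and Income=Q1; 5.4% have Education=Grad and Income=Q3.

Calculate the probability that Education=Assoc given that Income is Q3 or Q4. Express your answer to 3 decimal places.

0.460

P(Income=Q3) = 0.124 + 0.115 + 0.054 = 0.293.
P(Income=Q4) = 0.123 + 0.014 + 0.107 = 0.244.
P(Income ∈ {Q3, Q4}) = 0.293 + 0.244 = 0.537; P(Education=Assoc, Income ∈ {Q3, Q4}) = 0.124 + 0.123 = 0.247.
P(Education=Assoc | Income ∈ {Q3, Q4}) = 0.247/0.537 = 0.460.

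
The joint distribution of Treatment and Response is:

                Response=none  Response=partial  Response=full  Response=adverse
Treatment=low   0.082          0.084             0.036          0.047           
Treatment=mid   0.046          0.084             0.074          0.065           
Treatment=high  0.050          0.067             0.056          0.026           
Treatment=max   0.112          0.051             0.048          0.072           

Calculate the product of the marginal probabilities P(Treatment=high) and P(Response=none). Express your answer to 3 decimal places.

P(Treatment=high) = 0.050 + 0.067 + 0.056 + 0.026 = 0.199.
P(Response=none) = 0.082 + 0.046 + 0.050 + 0.112 = 0.290.
Product: 0.199 × 0.290 = 0.058.

0.058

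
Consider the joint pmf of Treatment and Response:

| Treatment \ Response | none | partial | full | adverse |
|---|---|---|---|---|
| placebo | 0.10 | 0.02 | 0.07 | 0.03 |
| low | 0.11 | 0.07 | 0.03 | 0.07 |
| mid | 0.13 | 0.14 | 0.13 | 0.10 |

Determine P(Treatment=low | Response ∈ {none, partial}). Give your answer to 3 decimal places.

0.316

P(Response=none) = 0.10 + 0.11 + 0.13 = 0.34.
P(Response=partial) = 0.02 + 0.07 + 0.14 = 0.23.
P(Response ∈ {none, partial}) = 0.34 + 0.23 = 0.57; P(Treatment=low, Response ∈ {none, partial}) = 0.11 + 0.07 = 0.18.
P(Treatment=low | Response ∈ {none, partial}) = 0.18/0.57 = 0.316.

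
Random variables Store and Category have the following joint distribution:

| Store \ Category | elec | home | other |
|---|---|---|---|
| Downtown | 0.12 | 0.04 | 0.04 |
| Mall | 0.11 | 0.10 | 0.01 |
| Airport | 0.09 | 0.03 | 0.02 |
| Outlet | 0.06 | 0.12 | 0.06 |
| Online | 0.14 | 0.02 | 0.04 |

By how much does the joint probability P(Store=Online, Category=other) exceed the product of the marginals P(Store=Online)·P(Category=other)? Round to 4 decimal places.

0.0060

P(Store=Online) = 0.14 + 0.02 + 0.04 = 0.20.
P(Category=other) = 0.04 + 0.01 + 0.02 + 0.06 + 0.04 = 0.17.
P(Store=Online, Category=other) − P(Store=Online)P(Category=other) = 0.04 − 0.20×0.17 = 0.0060.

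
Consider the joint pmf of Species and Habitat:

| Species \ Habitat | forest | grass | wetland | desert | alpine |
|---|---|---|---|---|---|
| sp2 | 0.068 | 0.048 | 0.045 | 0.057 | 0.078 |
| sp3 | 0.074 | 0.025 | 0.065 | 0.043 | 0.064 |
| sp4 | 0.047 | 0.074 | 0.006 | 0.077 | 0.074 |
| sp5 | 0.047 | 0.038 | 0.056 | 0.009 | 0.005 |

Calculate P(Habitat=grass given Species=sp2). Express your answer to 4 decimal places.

0.1622

P(Species=sp2) = 0.068 + 0.048 + 0.045 + 0.057 + 0.078 = 0.296.
P(Habitat=grass | Species=sp2) = 0.048/0.296 = 0.1622.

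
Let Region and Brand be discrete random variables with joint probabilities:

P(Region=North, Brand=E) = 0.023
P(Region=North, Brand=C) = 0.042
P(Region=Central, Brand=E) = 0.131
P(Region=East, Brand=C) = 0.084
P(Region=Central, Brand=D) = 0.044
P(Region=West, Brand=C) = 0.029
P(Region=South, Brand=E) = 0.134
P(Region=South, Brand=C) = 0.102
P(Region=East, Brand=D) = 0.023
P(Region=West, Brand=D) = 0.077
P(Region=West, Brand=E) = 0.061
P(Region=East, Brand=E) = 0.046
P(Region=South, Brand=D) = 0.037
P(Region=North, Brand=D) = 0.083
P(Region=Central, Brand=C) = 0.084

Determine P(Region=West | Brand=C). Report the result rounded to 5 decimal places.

0.08504

P(Brand=C) = 0.042 + 0.102 + 0.084 + 0.029 + 0.084 = 0.341.
P(Region=West | Brand=C) = 0.029/0.341 = 0.08504.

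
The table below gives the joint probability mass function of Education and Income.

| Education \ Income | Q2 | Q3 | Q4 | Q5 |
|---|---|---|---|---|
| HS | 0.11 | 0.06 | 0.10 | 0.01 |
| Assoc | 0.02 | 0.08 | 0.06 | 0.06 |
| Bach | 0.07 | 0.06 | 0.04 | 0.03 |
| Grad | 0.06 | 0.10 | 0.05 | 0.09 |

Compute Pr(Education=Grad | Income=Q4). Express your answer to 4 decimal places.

P(Income=Q4) = 0.10 + 0.06 + 0.04 + 0.05 = 0.25.
P(Education=Grad | Income=Q4) = 0.05/0.25 = 0.2000.

0.2000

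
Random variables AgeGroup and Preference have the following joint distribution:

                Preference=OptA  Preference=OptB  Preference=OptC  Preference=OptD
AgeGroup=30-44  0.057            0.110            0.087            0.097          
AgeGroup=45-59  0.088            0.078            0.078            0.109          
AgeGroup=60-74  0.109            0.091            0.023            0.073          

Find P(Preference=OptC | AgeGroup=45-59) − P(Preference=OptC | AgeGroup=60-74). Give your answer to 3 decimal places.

P(AgeGroup=45-59) = 0.088 + 0.078 + 0.078 + 0.109 = 0.353; P(Preference=OptC | AgeGroup=45-59) = 0.078/0.353 = 0.2210.
P(AgeGroup=60-74) = 0.109 + 0.091 + 0.023 + 0.073 = 0.296; P(Preference=OptC | AgeGroup=60-74) = 0.023/0.296 = 0.0777.
Difference = 0.143.

0.143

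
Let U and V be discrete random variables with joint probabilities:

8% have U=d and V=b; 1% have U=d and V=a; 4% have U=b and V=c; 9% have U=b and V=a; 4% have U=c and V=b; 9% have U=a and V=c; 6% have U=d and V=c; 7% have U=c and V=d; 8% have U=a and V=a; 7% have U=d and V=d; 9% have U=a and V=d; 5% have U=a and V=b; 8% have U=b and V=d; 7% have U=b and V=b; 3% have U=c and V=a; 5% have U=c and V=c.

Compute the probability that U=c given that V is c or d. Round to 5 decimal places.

0.21818

P(V=c) = 0.09 + 0.04 + 0.05 + 0.06 = 0.24.
P(V=d) = 0.09 + 0.08 + 0.07 + 0.07 = 0.31.
P(V ∈ {c, d}) = 0.24 + 0.31 = 0.55; P(U=c, V ∈ {c, d}) = 0.05 + 0.07 = 0.12.
P(U=c | V ∈ {c, d}) = 0.12/0.55 = 0.21818.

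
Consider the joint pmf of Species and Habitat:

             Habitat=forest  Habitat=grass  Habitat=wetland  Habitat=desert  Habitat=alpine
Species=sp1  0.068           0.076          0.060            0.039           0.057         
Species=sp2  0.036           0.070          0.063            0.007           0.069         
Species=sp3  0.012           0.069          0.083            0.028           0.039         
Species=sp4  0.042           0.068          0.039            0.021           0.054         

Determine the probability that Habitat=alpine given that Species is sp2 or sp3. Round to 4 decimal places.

0.2269

P(Species=sp2) = 0.036 + 0.070 + 0.063 + 0.007 + 0.069 = 0.245.
P(Species=sp3) = 0.012 + 0.069 + 0.083 + 0.028 + 0.039 = 0.231.
P(Species ∈ {sp2, sp3}) = 0.245 + 0.231 = 0.476; P(Habitat=alpine, Species ∈ {sp2, sp3}) = 0.069 + 0.039 = 0.108.
P(Habitat=alpine | Species ∈ {sp2, sp3}) = 0.108/0.476 = 0.2269.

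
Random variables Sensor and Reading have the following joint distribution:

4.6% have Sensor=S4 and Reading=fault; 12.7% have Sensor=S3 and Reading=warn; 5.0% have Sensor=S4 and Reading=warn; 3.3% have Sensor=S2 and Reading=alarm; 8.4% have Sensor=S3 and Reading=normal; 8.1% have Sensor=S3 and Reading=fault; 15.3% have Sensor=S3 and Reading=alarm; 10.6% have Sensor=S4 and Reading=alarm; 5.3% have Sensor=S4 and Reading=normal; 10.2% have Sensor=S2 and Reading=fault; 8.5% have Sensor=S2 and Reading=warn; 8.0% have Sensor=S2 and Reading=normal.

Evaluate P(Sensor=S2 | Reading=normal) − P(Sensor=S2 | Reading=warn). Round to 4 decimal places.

0.0442

P(Reading=normal) = 0.080 + 0.084 + 0.053 = 0.217; P(Sensor=S2 | Reading=normal) = 0.080/0.217 = 0.36866.
P(Reading=warn) = 0.085 + 0.127 + 0.050 = 0.262; P(Sensor=S2 | Reading=warn) = 0.085/0.262 = 0.32443.
Difference = 0.0442.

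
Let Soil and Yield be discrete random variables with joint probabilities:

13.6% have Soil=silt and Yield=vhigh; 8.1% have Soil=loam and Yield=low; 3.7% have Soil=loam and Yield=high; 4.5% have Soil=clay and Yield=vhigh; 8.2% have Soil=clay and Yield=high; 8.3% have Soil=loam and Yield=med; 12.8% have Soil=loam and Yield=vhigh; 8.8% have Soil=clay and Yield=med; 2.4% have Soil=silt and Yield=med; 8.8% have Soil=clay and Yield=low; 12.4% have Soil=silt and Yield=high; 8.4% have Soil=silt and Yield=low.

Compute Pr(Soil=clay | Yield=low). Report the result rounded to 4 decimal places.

P(Yield=low) = 0.081 + 0.088 + 0.084 = 0.253.
P(Soil=clay | Yield=low) = 0.088/0.253 = 0.3478.

0.3478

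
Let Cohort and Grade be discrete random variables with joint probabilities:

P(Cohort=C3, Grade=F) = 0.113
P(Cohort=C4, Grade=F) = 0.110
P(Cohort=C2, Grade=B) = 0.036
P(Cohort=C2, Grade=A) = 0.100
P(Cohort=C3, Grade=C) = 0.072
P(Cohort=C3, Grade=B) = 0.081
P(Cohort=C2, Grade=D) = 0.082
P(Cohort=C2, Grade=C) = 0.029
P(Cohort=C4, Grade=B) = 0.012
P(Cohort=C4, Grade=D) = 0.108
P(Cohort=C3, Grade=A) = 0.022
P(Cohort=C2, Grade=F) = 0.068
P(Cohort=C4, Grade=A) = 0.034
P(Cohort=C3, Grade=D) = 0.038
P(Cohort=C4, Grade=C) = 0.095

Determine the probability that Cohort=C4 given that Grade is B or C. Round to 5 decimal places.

0.32923

P(Grade=B) = 0.036 + 0.081 + 0.012 = 0.129.
P(Grade=C) = 0.029 + 0.072 + 0.095 = 0.196.
P(Grade ∈ {B, C}) = 0.129 + 0.196 = 0.325; P(Cohort=C4, Grade ∈ {B, C}) = 0.012 + 0.095 = 0.107.
P(Cohort=C4 | Grade ∈ {B, C}) = 0.107/0.325 = 0.32923.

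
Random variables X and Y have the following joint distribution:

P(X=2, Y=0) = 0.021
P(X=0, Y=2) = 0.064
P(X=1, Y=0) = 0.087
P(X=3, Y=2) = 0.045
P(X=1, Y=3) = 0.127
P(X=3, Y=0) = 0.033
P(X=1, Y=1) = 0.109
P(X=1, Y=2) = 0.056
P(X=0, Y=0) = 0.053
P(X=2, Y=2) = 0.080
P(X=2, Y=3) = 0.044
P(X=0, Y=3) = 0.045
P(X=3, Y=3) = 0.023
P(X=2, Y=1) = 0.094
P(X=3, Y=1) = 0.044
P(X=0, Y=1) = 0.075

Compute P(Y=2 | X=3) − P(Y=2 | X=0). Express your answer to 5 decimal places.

P(X=3) = 0.033 + 0.044 + 0.045 + 0.023 = 0.145; P(Y=2 | X=3) = 0.045/0.145 = 0.310345.
P(X=0) = 0.053 + 0.075 + 0.064 + 0.045 = 0.237; P(Y=2 | X=0) = 0.064/0.237 = 0.270042.
Difference = 0.04030.

0.04030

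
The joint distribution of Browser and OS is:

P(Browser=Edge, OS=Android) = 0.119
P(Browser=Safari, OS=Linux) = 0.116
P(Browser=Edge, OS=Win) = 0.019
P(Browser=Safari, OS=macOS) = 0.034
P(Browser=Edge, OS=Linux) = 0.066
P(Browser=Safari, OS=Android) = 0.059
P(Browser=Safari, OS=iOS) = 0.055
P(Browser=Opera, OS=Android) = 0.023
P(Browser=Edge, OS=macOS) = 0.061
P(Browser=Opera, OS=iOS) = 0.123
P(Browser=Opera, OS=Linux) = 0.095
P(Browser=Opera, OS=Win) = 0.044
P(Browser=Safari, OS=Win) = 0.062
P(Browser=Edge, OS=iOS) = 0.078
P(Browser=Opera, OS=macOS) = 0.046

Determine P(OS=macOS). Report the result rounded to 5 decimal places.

P(OS=macOS) = 0.034 + 0.061 + 0.046 = 0.141.

0.14100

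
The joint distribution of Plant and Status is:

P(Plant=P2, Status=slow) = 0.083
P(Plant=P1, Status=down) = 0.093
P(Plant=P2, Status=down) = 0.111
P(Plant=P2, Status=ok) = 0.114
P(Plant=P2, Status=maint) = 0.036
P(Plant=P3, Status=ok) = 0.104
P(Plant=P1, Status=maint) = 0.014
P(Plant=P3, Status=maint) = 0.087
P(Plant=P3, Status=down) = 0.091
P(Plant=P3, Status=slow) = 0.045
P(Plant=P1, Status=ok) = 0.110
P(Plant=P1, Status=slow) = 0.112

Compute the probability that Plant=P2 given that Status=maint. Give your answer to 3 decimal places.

0.263

P(Status=maint) = 0.014 + 0.036 + 0.087 = 0.137.
P(Plant=P2 | Status=maint) = 0.036/0.137 = 0.263.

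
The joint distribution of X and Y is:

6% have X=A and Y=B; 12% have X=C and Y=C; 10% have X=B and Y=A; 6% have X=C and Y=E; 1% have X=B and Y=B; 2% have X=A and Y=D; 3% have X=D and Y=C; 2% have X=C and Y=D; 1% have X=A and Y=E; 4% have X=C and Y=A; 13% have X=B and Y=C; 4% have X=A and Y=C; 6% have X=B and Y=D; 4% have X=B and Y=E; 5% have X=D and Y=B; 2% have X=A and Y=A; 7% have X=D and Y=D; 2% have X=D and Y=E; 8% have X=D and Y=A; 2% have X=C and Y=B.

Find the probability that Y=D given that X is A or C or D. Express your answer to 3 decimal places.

0.167

P(X=A) = 0.02 + 0.06 + 0.04 + 0.02 + 0.01 = 0.15.
P(X=C) = 0.04 + 0.02 + 0.12 + 0.02 + 0.06 = 0.26.
P(X=D) = 0.08 + 0.05 + 0.03 + 0.07 + 0.02 = 0.25.
P(X ∈ {A, C, D}) = 0.15 + 0.26 + 0.25 = 0.66; P(Y=D, X ∈ {A, C, D}) = 0.02 + 0.02 + 0.07 = 0.11.
P(Y=D | X ∈ {A, C, D}) = 0.11/0.66 = 0.167.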